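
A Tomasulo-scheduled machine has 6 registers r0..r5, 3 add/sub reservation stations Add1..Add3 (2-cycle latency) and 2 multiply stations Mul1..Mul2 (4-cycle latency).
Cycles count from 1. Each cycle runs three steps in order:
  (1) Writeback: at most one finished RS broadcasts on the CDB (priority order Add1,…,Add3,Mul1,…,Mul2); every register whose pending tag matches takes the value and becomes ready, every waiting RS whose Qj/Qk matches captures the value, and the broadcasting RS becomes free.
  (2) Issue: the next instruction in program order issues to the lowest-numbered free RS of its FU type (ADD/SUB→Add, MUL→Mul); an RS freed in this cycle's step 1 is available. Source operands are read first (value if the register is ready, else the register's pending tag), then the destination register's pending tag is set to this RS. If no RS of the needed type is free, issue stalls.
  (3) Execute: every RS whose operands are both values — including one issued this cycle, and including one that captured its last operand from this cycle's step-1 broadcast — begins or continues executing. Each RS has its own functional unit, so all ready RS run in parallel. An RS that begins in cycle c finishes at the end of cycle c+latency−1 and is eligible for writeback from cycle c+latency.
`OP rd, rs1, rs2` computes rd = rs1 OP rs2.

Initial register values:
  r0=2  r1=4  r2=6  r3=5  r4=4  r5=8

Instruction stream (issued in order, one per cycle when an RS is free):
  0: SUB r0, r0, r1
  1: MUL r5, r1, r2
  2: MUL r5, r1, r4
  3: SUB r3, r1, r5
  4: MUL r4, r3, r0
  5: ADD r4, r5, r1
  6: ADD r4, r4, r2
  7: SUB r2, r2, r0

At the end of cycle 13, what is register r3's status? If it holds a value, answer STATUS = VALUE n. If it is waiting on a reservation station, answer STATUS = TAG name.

c1: issue SUB r0<-Add1 | r0:Add1,r1:4,r2:6,r3:5,r4:4,r5:8
c2: issue MUL r5<-Mul1 | r0:Add1,r1:4,r2:6,r3:5,r4:4,r5:Mul1
c3: CDB Add1=-2; issue MUL r5<-Mul2 | r0:-2,r1:4,r2:6,r3:5,r4:4,r5:Mul2
c4: issue SUB r3<-Add1 | r0:-2,r1:4,r2:6,r3:Add1,r4:4,r5:Mul2
c5: stall | r0:-2,r1:4,r2:6,r3:Add1,r4:4,r5:Mul2
c6: CDB Mul1=24; issue MUL r4<-Mul1 | r0:-2,r1:4,r2:6,r3:Add1,r4:Mul1,r5:Mul2
c7: CDB Mul2=16; issue ADD r4<-Add2 | r0:-2,r1:4,r2:6,r3:Add1,r4:Add2,r5:16
c8: issue ADD r4<-Add3 | r0:-2,r1:4,r2:6,r3:Add1,r4:Add3,r5:16
c9: CDB Add1=-12; issue SUB r2<-Add1 | r0:-2,r1:4,r2:Add1,r3:-12,r4:Add3,r5:16
c10: CDB Add2=20 | r0:-2,r1:4,r2:Add1,r3:-12,r4:Add3,r5:16
c11: CDB Add1=8 | r0:-2,r1:4,r2:8,r3:-12,r4:Add3,r5:16
c12: CDB Add3=26 | r0:-2,r1:4,r2:8,r3:-12,r4:26,r5:16
c13: CDB Mul1=24 | r0:-2,r1:4,r2:8,r3:-12,r4:26,r5:16

STATUS = VALUE -12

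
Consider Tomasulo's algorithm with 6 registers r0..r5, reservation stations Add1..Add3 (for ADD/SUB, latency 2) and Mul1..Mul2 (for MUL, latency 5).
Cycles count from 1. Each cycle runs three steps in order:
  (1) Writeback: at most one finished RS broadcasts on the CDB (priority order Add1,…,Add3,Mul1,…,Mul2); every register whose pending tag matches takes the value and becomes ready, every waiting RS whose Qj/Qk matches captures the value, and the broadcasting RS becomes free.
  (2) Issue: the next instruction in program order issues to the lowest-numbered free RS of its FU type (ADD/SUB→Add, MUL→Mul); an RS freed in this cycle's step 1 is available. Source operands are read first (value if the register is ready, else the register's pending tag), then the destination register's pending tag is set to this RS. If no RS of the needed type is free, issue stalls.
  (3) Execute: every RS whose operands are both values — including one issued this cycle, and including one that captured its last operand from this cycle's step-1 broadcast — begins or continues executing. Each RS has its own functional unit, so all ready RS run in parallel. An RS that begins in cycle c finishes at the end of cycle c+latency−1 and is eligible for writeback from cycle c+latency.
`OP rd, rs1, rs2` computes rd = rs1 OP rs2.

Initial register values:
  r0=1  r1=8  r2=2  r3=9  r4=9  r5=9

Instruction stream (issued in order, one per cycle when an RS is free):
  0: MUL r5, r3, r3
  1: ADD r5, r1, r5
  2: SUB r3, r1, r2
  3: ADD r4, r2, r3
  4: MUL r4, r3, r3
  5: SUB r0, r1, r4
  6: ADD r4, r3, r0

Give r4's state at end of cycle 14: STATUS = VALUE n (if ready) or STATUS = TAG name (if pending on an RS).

c1: issue MUL r5<-Mul1 | r0:1,r1:8,r2:2,r3:9,r4:9,r5:Mul1
c2: issue ADD r5<-Add1 | r0:1,r1:8,r2:2,r3:9,r4:9,r5:Add1
c3: issue SUB r3<-Add2 | r0:1,r1:8,r2:2,r3:Add2,r4:9,r5:Add1
c4: issue ADD r4<-Add3 | r0:1,r1:8,r2:2,r3:Add2,r4:Add3,r5:Add1
c5: CDB Add2=6; issue MUL r4<-Mul2 | r0:1,r1:8,r2:2,r3:6,r4:Mul2,r5:Add1
c6: CDB Mul1=81; issue SUB r0<-Add2 | r0:Add2,r1:8,r2:2,r3:6,r4:Mul2,r5:Add1
c7: CDB Add3=8; issue ADD r4<-Add3 | r0:Add2,r1:8,r2:2,r3:6,r4:Add3,r5:Add1
c8: CDB Add1=89 | r0:Add2,r1:8,r2:2,r3:6,r4:Add3,r5:89
c9: - | r0:Add2,r1:8,r2:2,r3:6,r4:Add3,r5:89
c10: CDB Mul2=36 | r0:Add2,r1:8,r2:2,r3:6,r4:Add3,r5:89
c11: - | r0:Add2,r1:8,r2:2,r3:6,r4:Add3,r5:89
c12: CDB Add2=-28 | r0:-28,r1:8,r2:2,r3:6,r4:Add3,r5:89
c13: - | r0:-28,r1:8,r2:2,r3:6,r4:Add3,r5:89
c14: CDB Add3=-22 | r0:-28,r1:8,r2:2,r3:6,r4:-22,r5:89

STATUS = VALUE -22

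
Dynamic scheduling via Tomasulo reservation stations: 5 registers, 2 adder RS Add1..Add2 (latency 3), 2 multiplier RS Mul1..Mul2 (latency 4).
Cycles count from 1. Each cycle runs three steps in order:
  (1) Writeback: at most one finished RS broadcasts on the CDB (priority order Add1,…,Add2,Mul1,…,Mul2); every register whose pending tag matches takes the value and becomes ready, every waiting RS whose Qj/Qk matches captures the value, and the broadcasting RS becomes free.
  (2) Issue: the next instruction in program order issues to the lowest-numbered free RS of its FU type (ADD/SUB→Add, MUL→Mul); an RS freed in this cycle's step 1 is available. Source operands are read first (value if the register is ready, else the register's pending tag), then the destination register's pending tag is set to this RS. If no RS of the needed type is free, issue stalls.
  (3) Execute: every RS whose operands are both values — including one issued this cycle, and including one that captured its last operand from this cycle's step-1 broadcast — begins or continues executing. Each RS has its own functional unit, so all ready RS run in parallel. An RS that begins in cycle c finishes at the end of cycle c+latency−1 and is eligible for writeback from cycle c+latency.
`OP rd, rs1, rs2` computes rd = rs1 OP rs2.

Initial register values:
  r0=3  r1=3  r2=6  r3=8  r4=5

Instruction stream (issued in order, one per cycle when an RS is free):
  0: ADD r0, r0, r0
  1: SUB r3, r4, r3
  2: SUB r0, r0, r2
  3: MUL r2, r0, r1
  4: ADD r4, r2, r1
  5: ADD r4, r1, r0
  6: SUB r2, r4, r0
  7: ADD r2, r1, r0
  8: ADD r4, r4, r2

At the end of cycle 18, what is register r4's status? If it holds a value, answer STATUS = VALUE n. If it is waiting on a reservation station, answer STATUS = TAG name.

  c1: issue ADD r0<-Add1  regs: r0:Add1,r1:3,r2:6,r3:8,r4:5
  c2: issue SUB r3<-Add2  regs: r0:Add1,r1:3,r2:6,r3:Add2,r4:5
  c3: stall  regs: r0:Add1,r1:3,r2:6,r3:Add2,r4:5
  c4: CDB Add1=6; issue SUB r0<-Add1  regs: r0:Add1,r1:3,r2:6,r3:Add2,r4:5
  c5: CDB Add2=-3; issue MUL r2<-Mul1  regs: r0:Add1,r1:3,r2:Mul1,r3:-3,r4:5
  c6: issue ADD r4<-Add2  regs: r0:Add1,r1:3,r2:Mul1,r3:-3,r4:Add2
  c7: CDB Add1=0; issue ADD r4<-Add1  regs: r0:0,r1:3,r2:Mul1,r3:-3,r4:Add1
  c8: stall  regs: r0:0,r1:3,r2:Mul1,r3:-3,r4:Add1
  c9: stall  regs: r0:0,r1:3,r2:Mul1,r3:-3,r4:Add1
  c10: CDB Add1=3; issue SUB r2<-Add1  regs: r0:0,r1:3,r2:Add1,r3:-3,r4:3
  c11: CDB Mul1=0; stall  regs: r0:0,r1:3,r2:Add1,r3:-3,r4:3
  c12: stall  regs: r0:0,r1:3,r2:Add1,r3:-3,r4:3
  c13: CDB Add1=3; issue ADD r2<-Add1  regs: r0:0,r1:3,r2:Add1,r3:-3,r4:3
  c14: CDB Add2=3; issue ADD r4<-Add2  regs: r0:0,r1:3,r2:Add1,r3:-3,r4:Add2
  c15: -  regs: r0:0,r1:3,r2:Add1,r3:-3,r4:Add2
  c16: CDB Add1=3  regs: r0:0,r1:3,r2:3,r3:-3,r4:Add2
  c17: -  regs: r0:0,r1:3,r2:3,r3:-3,r4:Add2
  c18: -  regs: r0:0,r1:3,r2:3,r3:-3,r4:Add2

STATUS = TAG Add2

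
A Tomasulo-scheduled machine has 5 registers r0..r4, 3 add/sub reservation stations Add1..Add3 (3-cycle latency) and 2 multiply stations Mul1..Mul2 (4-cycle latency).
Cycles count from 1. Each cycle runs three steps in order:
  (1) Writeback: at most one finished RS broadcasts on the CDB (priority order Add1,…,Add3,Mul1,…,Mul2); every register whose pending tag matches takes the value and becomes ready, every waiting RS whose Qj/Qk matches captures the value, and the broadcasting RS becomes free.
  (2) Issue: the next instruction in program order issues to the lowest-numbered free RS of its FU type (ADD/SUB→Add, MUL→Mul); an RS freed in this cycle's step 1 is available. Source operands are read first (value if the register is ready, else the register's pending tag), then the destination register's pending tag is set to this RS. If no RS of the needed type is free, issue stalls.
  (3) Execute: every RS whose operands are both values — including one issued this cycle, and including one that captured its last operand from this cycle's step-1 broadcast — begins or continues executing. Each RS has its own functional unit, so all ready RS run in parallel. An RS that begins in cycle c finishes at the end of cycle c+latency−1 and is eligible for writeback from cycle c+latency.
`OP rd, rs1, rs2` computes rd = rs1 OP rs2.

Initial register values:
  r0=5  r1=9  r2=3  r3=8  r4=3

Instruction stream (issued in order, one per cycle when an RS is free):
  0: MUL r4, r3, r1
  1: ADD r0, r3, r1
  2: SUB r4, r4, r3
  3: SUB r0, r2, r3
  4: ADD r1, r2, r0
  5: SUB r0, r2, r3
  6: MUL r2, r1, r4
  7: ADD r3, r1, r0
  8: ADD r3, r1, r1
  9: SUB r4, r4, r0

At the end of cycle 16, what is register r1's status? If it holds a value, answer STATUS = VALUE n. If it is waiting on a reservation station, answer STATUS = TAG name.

cycle 1: issue MUL r4<-Mul1 // r0:5,r1:9,r2:3,r3:8,r4:Mul1
cycle 2: issue ADD r0<-Add1 // r0:Add1,r1:9,r2:3,r3:8,r4:Mul1
cycle 3: issue SUB r4<-Add2 // r0:Add1,r1:9,r2:3,r3:8,r4:Add2
cycle 4: issue SUB r0<-Add3 // r0:Add3,r1:9,r2:3,r3:8,r4:Add2
cycle 5: CDB Add1=17; issue ADD r1<-Add1 // r0:Add3,r1:Add1,r2:3,r3:8,r4:Add2
cycle 6: CDB Mul1=72; stall // r0:Add3,r1:Add1,r2:3,r3:8,r4:Add2
cycle 7: CDB Add3=-5; issue SUB r0<-Add3 // r0:Add3,r1:Add1,r2:3,r3:8,r4:Add2
cycle 8: issue MUL r2<-Mul1 // r0:Add3,r1:Add1,r2:Mul1,r3:8,r4:Add2
cycle 9: CDB Add2=64; issue ADD r3<-Add2 // r0:Add3,r1:Add1,r2:Mul1,r3:Add2,r4:64
cycle 10: CDB Add1=-2; issue ADD r3<-Add1 // r0:Add3,r1:-2,r2:Mul1,r3:Add1,r4:64
cycle 11: CDB Add3=-5; issue SUB r4<-Add3 // r0:-5,r1:-2,r2:Mul1,r3:Add1,r4:Add3
cycle 12: - // r0:-5,r1:-2,r2:Mul1,r3:Add1,r4:Add3
cycle 13: CDB Add1=-4 // r0:-5,r1:-2,r2:Mul1,r3:-4,r4:Add3
cycle 14: CDB Add2=-7 // r0:-5,r1:-2,r2:Mul1,r3:-4,r4:Add3
cycle 15: CDB Add3=69 // r0:-5,r1:-2,r2:Mul1,r3:-4,r4:69
cycle 16: CDB Mul1=-128 // r0:-5,r1:-2,r2:-128,r3:-4,r4:69

STATUS = VALUE -2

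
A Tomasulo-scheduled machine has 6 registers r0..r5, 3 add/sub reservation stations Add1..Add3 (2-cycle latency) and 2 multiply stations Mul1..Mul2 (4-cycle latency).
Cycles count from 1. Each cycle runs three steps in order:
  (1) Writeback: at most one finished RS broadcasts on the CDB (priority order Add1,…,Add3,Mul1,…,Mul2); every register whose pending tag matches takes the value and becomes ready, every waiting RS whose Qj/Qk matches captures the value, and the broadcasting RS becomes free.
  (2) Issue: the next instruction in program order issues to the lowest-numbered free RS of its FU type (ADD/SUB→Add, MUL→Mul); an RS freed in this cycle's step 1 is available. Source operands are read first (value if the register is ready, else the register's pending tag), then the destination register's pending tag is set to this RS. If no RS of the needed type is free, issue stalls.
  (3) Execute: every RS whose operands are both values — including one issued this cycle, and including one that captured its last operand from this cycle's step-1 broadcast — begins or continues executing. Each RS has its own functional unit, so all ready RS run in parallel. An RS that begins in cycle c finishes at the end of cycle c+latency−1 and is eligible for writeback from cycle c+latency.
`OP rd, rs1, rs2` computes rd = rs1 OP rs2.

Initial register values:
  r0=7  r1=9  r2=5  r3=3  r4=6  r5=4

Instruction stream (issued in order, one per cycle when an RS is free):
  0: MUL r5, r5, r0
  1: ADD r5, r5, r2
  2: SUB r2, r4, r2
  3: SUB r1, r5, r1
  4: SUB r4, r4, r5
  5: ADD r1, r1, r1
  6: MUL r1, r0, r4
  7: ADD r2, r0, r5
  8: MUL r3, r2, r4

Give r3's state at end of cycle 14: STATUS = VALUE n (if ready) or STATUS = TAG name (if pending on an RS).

STATUS = TAG Mul2

c1: issue MUL r5<-Mul1 | r0:7,r1:9,r2:5,r3:3,r4:6,r5:Mul1
c2: issue ADD r5<-Add1 | r0:7,r1:9,r2:5,r3:3,r4:6,r5:Add1
c3: issue SUB r2<-Add2 | r0:7,r1:9,r2:Add2,r3:3,r4:6,r5:Add1
c4: issue SUB r1<-Add3 | r0:7,r1:Add3,r2:Add2,r3:3,r4:6,r5:Add1
c5: CDB Add2=1; issue SUB r4<-Add2 | r0:7,r1:Add3,r2:1,r3:3,r4:Add2,r5:Add1
c6: CDB Mul1=28; stall | r0:7,r1:Add3,r2:1,r3:3,r4:Add2,r5:Add1
c7: stall | r0:7,r1:Add3,r2:1,r3:3,r4:Add2,r5:Add1
c8: CDB Add1=33; issue ADD r1<-Add1 | r0:7,r1:Add1,r2:1,r3:3,r4:Add2,r5:33
c9: issue MUL r1<-Mul1 | r0:7,r1:Mul1,r2:1,r3:3,r4:Add2,r5:33
c10: CDB Add2=-27; issue ADD r2<-Add2 | r0:7,r1:Mul1,r2:Add2,r3:3,r4:-27,r5:33
c11: CDB Add3=24; issue MUL r3<-Mul2 | r0:7,r1:Mul1,r2:Add2,r3:Mul2,r4:-27,r5:33
c12: CDB Add2=40 | r0:7,r1:Mul1,r2:40,r3:Mul2,r4:-27,r5:33
c13: CDB Add1=48 | r0:7,r1:Mul1,r2:40,r3:Mul2,r4:-27,r5:33
c14: CDB Mul1=-189 | r0:7,r1:-189,r2:40,r3:Mul2,r4:-27,r5:33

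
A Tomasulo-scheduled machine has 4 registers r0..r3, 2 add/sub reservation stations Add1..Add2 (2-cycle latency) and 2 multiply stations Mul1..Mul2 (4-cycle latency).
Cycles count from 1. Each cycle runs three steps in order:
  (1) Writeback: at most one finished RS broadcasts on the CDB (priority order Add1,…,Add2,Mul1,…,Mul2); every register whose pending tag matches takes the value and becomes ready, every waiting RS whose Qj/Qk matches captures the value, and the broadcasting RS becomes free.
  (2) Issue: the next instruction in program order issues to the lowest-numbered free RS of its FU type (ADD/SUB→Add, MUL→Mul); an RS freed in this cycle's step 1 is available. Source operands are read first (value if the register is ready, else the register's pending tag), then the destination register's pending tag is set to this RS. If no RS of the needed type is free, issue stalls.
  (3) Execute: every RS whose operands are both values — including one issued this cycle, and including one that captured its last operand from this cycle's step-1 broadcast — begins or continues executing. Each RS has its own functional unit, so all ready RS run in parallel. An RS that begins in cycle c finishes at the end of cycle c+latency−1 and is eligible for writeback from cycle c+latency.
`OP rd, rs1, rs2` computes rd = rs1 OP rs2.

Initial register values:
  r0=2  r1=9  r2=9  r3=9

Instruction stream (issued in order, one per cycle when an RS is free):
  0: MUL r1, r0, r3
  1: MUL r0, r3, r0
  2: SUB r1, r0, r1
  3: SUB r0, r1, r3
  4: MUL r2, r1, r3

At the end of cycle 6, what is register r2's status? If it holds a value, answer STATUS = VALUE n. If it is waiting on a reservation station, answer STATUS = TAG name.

c1: issue MUL r1<-Mul1 | r0:2,r1:Mul1,r2:9,r3:9
c2: issue MUL r0<-Mul2 | r0:Mul2,r1:Mul1,r2:9,r3:9
c3: issue SUB r1<-Add1 | r0:Mul2,r1:Add1,r2:9,r3:9
c4: issue SUB r0<-Add2 | r0:Add2,r1:Add1,r2:9,r3:9
c5: CDB Mul1=18; issue MUL r2<-Mul1 | r0:Add2,r1:Add1,r2:Mul1,r3:9
c6: CDB Mul2=18 | r0:Add2,r1:Add1,r2:Mul1,r3:9

STATUS = TAG Mul1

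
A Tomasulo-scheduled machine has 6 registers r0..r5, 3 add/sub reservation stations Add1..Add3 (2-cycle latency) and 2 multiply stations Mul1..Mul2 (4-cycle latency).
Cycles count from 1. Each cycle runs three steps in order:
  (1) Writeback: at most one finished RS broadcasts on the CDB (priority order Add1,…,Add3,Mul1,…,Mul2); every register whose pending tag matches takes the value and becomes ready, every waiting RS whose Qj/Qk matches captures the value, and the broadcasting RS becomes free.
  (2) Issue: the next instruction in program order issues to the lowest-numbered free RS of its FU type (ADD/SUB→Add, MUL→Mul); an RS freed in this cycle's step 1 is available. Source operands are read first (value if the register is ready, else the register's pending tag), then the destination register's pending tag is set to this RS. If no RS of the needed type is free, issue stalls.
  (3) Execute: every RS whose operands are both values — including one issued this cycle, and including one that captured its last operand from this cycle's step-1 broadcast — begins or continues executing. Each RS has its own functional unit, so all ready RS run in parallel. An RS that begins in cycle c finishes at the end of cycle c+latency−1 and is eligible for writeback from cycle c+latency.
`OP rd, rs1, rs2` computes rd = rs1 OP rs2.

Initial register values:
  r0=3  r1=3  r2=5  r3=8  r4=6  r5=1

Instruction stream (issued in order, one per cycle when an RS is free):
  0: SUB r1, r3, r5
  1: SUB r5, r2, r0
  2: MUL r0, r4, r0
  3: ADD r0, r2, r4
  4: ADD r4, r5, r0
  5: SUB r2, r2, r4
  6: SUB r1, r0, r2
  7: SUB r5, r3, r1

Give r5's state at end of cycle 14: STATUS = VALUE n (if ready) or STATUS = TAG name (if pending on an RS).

cycle 1: issue SUB r1<-Add1 // r0:3,r1:Add1,r2:5,r3:8,r4:6,r5:1
cycle 2: issue SUB r5<-Add2 // r0:3,r1:Add1,r2:5,r3:8,r4:6,r5:Add2
cycle 3: CDB Add1=7; issue MUL r0<-Mul1 // r0:Mul1,r1:7,r2:5,r3:8,r4:6,r5:Add2
cycle 4: CDB Add2=2; issue ADD r0<-Add1 // r0:Add1,r1:7,r2:5,r3:8,r4:6,r5:2
cycle 5: issue ADD r4<-Add2 // r0:Add1,r1:7,r2:5,r3:8,r4:Add2,r5:2
cycle 6: CDB Add1=11; issue SUB r2<-Add1 // r0:11,r1:7,r2:Add1,r3:8,r4:Add2,r5:2
cycle 7: CDB Mul1=18; issue SUB r1<-Add3 // r0:11,r1:Add3,r2:Add1,r3:8,r4:Add2,r5:2
cycle 8: CDB Add2=13; issue SUB r5<-Add2 // r0:11,r1:Add3,r2:Add1,r3:8,r4:13,r5:Add2
cycle 9: - // r0:11,r1:Add3,r2:Add1,r3:8,r4:13,r5:Add2
cycle 10: CDB Add1=-8 // r0:11,r1:Add3,r2:-8,r3:8,r4:13,r5:Add2
cycle 11: - // r0:11,r1:Add3,r2:-8,r3:8,r4:13,r5:Add2
cycle 12: CDB Add3=19 // r0:11,r1:19,r2:-8,r3:8,r4:13,r5:Add2
cycle 13: - // r0:11,r1:19,r2:-8,r3:8,r4:13,r5:Add2
cycle 14: CDB Add2=-11 // r0:11,r1:19,r2:-8,r3:8,r4:13,r5:-11

STATUS = VALUE -11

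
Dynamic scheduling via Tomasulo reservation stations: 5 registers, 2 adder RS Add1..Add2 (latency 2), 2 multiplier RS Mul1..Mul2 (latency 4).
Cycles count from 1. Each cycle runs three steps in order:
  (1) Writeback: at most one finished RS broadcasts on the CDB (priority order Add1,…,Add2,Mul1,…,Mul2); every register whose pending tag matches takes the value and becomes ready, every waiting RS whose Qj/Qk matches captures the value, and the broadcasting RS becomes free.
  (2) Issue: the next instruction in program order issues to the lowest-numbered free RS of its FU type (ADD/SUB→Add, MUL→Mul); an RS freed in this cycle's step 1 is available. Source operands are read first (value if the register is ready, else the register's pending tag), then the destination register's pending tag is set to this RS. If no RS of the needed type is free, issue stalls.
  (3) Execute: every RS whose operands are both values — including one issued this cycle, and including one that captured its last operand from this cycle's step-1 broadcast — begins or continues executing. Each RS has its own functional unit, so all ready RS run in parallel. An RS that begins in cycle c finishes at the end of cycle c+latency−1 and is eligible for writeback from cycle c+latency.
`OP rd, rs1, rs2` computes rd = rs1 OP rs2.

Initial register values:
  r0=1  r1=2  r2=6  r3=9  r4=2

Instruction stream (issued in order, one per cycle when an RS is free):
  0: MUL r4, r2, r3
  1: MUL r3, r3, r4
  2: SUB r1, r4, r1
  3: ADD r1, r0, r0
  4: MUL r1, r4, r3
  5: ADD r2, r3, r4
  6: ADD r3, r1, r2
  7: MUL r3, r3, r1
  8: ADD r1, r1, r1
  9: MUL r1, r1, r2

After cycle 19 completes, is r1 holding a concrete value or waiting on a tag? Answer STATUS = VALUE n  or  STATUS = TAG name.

  c1: issue MUL r4<-Mul1  regs: r0:1,r1:2,r2:6,r3:9,r4:Mul1
  c2: issue MUL r3<-Mul2  regs: r0:1,r1:2,r2:6,r3:Mul2,r4:Mul1
  c3: issue SUB r1<-Add1  regs: r0:1,r1:Add1,r2:6,r3:Mul2,r4:Mul1
  c4: issue ADD r1<-Add2  regs: r0:1,r1:Add2,r2:6,r3:Mul2,r4:Mul1
  c5: CDB Mul1=54; issue MUL r1<-Mul1  regs: r0:1,r1:Mul1,r2:6,r3:Mul2,r4:54
  c6: CDB Add2=2; issue ADD r2<-Add2  regs: r0:1,r1:Mul1,r2:Add2,r3:Mul2,r4:54
  c7: CDB Add1=52; issue ADD r3<-Add1  regs: r0:1,r1:Mul1,r2:Add2,r3:Add1,r4:54
  c8: stall  regs: r0:1,r1:Mul1,r2:Add2,r3:Add1,r4:54
  c9: CDB Mul2=486; issue MUL r3<-Mul2  regs: r0:1,r1:Mul1,r2:Add2,r3:Mul2,r4:54
  c10: stall  regs: r0:1,r1:Mul1,r2:Add2,r3:Mul2,r4:54
  c11: CDB Add2=540; issue ADD r1<-Add2  regs: r0:1,r1:Add2,r2:540,r3:Mul2,r4:54
  c12: stall  regs: r0:1,r1:Add2,r2:540,r3:Mul2,r4:54
  c13: CDB Mul1=26244; issue MUL r1<-Mul1  regs: r0:1,r1:Mul1,r2:540,r3:Mul2,r4:54
  c14: -  regs: r0:1,r1:Mul1,r2:540,r3:Mul2,r4:54
  c15: CDB Add1=26784  regs: r0:1,r1:Mul1,r2:540,r3:Mul2,r4:54
  c16: CDB Add2=52488  regs: r0:1,r1:Mul1,r2:540,r3:Mul2,r4:54
  c17: -  regs: r0:1,r1:Mul1,r2:540,r3:Mul2,r4:54
  c18: -  regs: r0:1,r1:Mul1,r2:540,r3:Mul2,r4:54
  c19: CDB Mul2=702919296  regs: r0:1,r1:Mul1,r2:540,r3:702919296,r4:54

STATUS = TAG Mul1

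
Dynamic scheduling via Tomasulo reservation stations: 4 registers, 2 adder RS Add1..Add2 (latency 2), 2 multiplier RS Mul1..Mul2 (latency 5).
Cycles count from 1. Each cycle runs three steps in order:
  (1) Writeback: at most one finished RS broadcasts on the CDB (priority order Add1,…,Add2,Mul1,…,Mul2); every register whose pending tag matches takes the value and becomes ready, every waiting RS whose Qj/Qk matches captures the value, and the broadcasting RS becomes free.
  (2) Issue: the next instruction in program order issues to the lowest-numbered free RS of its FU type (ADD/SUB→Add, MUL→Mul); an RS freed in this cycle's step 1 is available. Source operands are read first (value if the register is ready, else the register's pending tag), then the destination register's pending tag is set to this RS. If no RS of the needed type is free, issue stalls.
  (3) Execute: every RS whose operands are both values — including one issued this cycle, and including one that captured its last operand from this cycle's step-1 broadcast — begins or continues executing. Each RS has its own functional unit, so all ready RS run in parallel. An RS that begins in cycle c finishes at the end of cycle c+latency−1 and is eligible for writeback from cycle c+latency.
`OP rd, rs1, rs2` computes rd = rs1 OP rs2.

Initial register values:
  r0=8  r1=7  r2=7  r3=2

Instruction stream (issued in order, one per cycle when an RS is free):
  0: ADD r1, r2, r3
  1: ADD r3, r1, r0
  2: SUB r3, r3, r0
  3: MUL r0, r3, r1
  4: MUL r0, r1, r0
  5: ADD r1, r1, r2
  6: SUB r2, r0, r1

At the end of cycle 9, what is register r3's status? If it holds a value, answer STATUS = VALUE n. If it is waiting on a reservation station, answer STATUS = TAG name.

c1: issue ADD r1<-Add1 | r0:8,r1:Add1,r2:7,r3:2
c2: issue ADD r3<-Add2 | r0:8,r1:Add1,r2:7,r3:Add2
c3: CDB Add1=9; issue SUB r3<-Add1 | r0:8,r1:9,r2:7,r3:Add1
c4: issue MUL r0<-Mul1 | r0:Mul1,r1:9,r2:7,r3:Add1
c5: CDB Add2=17; issue MUL r0<-Mul2 | r0:Mul2,r1:9,r2:7,r3:Add1
c6: issue ADD r1<-Add2 | r0:Mul2,r1:Add2,r2:7,r3:Add1
c7: CDB Add1=9; issue SUB r2<-Add1 | r0:Mul2,r1:Add2,r2:Add1,r3:9
c8: CDB Add2=16 | r0:Mul2,r1:16,r2:Add1,r3:9
c9: - | r0:Mul2,r1:16,r2:Add1,r3:9

STATUS = VALUE 9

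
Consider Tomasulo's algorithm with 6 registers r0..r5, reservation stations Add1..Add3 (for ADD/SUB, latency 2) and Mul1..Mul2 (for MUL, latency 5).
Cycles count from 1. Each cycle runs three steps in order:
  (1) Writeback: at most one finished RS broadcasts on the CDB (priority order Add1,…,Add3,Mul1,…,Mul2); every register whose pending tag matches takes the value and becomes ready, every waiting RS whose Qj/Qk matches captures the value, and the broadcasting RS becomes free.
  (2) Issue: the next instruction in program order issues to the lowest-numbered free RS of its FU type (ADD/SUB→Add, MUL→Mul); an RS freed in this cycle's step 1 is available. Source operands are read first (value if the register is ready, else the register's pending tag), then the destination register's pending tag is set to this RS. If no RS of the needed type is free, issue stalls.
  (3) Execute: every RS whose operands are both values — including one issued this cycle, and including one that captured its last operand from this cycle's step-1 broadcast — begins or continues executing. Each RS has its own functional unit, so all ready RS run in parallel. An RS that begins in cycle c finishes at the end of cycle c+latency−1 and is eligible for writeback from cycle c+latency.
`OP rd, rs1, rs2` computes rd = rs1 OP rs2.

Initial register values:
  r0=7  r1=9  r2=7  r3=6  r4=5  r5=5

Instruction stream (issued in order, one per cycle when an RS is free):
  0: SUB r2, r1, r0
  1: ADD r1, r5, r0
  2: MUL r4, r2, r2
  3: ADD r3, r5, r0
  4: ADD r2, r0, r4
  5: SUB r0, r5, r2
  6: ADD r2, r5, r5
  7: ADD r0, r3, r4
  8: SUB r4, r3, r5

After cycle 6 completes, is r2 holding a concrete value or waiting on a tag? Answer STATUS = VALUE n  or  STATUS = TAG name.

c1: issue SUB r2<-Add1 | r0:7,r1:9,r2:Add1,r3:6,r4:5,r5:5
c2: issue ADD r1<-Add2 | r0:7,r1:Add2,r2:Add1,r3:6,r4:5,r5:5
c3: CDB Add1=2; issue MUL r4<-Mul1 | r0:7,r1:Add2,r2:2,r3:6,r4:Mul1,r5:5
c4: CDB Add2=12; issue ADD r3<-Add1 | r0:7,r1:12,r2:2,r3:Add1,r4:Mul1,r5:5
c5: issue ADD r2<-Add2 | r0:7,r1:12,r2:Add2,r3:Add1,r4:Mul1,r5:5
c6: CDB Add1=12; issue SUB r0<-Add1 | r0:Add1,r1:12,r2:Add2,r3:12,r4:Mul1,r5:5

STATUS = TAG Add2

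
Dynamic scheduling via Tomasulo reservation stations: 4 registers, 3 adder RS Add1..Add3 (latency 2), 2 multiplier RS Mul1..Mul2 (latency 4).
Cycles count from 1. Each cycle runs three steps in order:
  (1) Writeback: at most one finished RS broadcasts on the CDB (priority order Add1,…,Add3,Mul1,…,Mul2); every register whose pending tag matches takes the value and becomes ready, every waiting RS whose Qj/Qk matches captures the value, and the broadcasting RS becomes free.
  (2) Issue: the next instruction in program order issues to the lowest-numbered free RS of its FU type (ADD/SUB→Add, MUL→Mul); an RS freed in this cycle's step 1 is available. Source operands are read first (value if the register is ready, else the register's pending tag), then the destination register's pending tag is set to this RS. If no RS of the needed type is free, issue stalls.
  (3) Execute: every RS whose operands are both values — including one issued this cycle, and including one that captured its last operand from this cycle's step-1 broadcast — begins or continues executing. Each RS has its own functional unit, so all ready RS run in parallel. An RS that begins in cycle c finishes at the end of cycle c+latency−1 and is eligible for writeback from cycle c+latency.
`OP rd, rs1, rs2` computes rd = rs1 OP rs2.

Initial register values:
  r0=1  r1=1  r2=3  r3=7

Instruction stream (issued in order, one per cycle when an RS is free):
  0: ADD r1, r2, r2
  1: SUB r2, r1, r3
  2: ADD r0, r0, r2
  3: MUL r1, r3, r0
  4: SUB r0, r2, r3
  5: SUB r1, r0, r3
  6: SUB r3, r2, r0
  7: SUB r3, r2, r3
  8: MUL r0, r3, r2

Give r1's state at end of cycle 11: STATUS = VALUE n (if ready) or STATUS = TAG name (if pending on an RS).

STATUS = VALUE -15

cycle 1: issue ADD r1<-Add1 // r0:1,r1:Add1,r2:3,r3:7
cycle 2: issue SUB r2<-Add2 // r0:1,r1:Add1,r2:Add2,r3:7
cycle 3: CDB Add1=6; issue ADD r0<-Add1 // r0:Add1,r1:6,r2:Add2,r3:7
cycle 4: issue MUL r1<-Mul1 // r0:Add1,r1:Mul1,r2:Add2,r3:7
cycle 5: CDB Add2=-1; issue SUB r0<-Add2 // r0:Add2,r1:Mul1,r2:-1,r3:7
cycle 6: issue SUB r1<-Add3 // r0:Add2,r1:Add3,r2:-1,r3:7
cycle 7: CDB Add1=0; issue SUB r3<-Add1 // r0:Add2,r1:Add3,r2:-1,r3:Add1
cycle 8: CDB Add2=-8; issue SUB r3<-Add2 // r0:-8,r1:Add3,r2:-1,r3:Add2
cycle 9: issue MUL r0<-Mul2 // r0:Mul2,r1:Add3,r2:-1,r3:Add2
cycle 10: CDB Add1=7 // r0:Mul2,r1:Add3,r2:-1,r3:Add2
cycle 11: CDB Add3=-15 // r0:Mul2,r1:-15,r2:-1,r3:Add2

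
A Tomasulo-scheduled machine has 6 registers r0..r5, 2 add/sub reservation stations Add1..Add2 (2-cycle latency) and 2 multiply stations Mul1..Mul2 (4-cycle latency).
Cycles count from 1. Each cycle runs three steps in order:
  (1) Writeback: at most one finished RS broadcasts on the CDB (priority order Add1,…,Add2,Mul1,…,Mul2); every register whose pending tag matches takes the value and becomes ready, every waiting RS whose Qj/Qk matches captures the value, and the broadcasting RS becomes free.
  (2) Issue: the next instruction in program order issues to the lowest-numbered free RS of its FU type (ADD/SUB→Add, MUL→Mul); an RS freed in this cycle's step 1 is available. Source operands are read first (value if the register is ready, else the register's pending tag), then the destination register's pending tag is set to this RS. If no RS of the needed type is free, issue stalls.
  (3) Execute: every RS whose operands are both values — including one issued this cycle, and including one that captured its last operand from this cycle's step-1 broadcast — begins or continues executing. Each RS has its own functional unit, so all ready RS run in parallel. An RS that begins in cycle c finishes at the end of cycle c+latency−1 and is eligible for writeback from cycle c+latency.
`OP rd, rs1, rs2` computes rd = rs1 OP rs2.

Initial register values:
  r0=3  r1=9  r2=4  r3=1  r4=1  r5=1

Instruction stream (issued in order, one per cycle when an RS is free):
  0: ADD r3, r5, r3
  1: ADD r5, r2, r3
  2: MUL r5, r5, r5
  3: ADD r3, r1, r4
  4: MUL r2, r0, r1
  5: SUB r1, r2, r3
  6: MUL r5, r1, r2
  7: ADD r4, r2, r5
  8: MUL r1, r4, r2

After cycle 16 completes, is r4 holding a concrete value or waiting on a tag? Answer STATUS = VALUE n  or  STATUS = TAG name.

cycle 1: issue ADD r3<-Add1 // r0:3,r1:9,r2:4,r3:Add1,r4:1,r5:1
cycle 2: issue ADD r5<-Add2 // r0:3,r1:9,r2:4,r3:Add1,r4:1,r5:Add2
cycle 3: CDB Add1=2; issue MUL r5<-Mul1 // r0:3,r1:9,r2:4,r3:2,r4:1,r5:Mul1
cycle 4: issue ADD r3<-Add1 // r0:3,r1:9,r2:4,r3:Add1,r4:1,r5:Mul1
cycle 5: CDB Add2=6; issue MUL r2<-Mul2 // r0:3,r1:9,r2:Mul2,r3:Add1,r4:1,r5:Mul1
cycle 6: CDB Add1=10; issue SUB r1<-Add1 // r0:3,r1:Add1,r2:Mul2,r3:10,r4:1,r5:Mul1
cycle 7: stall // r0:3,r1:Add1,r2:Mul2,r3:10,r4:1,r5:Mul1
cycle 8: stall // r0:3,r1:Add1,r2:Mul2,r3:10,r4:1,r5:Mul1
cycle 9: CDB Mul1=36; issue MUL r5<-Mul1 // r0:3,r1:Add1,r2:Mul2,r3:10,r4:1,r5:Mul1
cycle 10: CDB Mul2=27; issue ADD r4<-Add2 // r0:3,r1:Add1,r2:27,r3:10,r4:Add2,r5:Mul1
cycle 11: issue MUL r1<-Mul2 // r0:3,r1:Mul2,r2:27,r3:10,r4:Add2,r5:Mul1
cycle 12: CDB Add1=17 // r0:3,r1:Mul2,r2:27,r3:10,r4:Add2,r5:Mul1
cycle 13: - // r0:3,r1:Mul2,r2:27,r3:10,r4:Add2,r5:Mul1
cycle 14: - // r0:3,r1:Mul2,r2:27,r3:10,r4:Add2,r5:Mul1
cycle 15: - // r0:3,r1:Mul2,r2:27,r3:10,r4:Add2,r5:Mul1
cycle 16: CDB Mul1=459 // r0:3,r1:Mul2,r2:27,r3:10,r4:Add2,r5:459

STATUS = TAG Add2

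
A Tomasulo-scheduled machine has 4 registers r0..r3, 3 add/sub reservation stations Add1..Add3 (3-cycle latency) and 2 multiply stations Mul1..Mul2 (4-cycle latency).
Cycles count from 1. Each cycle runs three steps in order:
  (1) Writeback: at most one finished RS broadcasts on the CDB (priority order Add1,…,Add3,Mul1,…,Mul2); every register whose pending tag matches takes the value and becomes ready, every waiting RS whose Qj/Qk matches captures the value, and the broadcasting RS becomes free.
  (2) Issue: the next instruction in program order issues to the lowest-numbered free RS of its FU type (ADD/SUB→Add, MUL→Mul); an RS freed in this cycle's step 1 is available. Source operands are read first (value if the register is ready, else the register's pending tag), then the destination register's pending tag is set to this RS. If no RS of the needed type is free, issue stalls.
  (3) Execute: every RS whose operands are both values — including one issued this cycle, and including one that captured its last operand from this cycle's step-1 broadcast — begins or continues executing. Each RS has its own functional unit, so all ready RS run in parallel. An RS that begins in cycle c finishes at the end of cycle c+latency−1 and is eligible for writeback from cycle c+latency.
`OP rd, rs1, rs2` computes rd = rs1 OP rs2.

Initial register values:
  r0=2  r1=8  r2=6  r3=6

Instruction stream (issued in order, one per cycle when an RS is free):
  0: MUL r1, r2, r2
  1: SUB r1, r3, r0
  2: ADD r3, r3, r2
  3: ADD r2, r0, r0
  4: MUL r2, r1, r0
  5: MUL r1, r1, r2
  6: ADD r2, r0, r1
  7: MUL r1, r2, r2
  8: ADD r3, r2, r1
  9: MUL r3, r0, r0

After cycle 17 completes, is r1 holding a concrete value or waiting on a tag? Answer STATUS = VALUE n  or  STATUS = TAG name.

STATUS = TAG Mul2

  c1: issue MUL r1<-Mul1  regs: r0:2,r1:Mul1,r2:6,r3:6
  c2: issue SUB r1<-Add1  regs: r0:2,r1:Add1,r2:6,r3:6
  c3: issue ADD r3<-Add2  regs: r0:2,r1:Add1,r2:6,r3:Add2
  c4: issue ADD r2<-Add3  regs: r0:2,r1:Add1,r2:Add3,r3:Add2
  c5: CDB Add1=4; issue MUL r2<-Mul2  regs: r0:2,r1:4,r2:Mul2,r3:Add2
  c6: CDB Add2=12; stall  regs: r0:2,r1:4,r2:Mul2,r3:12
  c7: CDB Add3=4; stall  regs: r0:2,r1:4,r2:Mul2,r3:12
  c8: CDB Mul1=36; issue MUL r1<-Mul1  regs: r0:2,r1:Mul1,r2:Mul2,r3:12
  c9: CDB Mul2=8; issue ADD r2<-Add1  regs: r0:2,r1:Mul1,r2:Add1,r3:12
  c10: issue MUL r1<-Mul2  regs: r0:2,r1:Mul2,r2:Add1,r3:12
  c11: issue ADD r3<-Add2  regs: r0:2,r1:Mul2,r2:Add1,r3:Add2
  c12: stall  regs: r0:2,r1:Mul2,r2:Add1,r3:Add2
  c13: CDB Mul1=32; issue MUL r3<-Mul1  regs: r0:2,r1:Mul2,r2:Add1,r3:Mul1
  c14: -  regs: r0:2,r1:Mul2,r2:Add1,r3:Mul1
  c15: -  regs: r0:2,r1:Mul2,r2:Add1,r3:Mul1
  c16: CDB Add1=34  regs: r0:2,r1:Mul2,r2:34,r3:Mul1
  c17: CDB Mul1=4  regs: r0:2,r1:Mul2,r2:34,r3:4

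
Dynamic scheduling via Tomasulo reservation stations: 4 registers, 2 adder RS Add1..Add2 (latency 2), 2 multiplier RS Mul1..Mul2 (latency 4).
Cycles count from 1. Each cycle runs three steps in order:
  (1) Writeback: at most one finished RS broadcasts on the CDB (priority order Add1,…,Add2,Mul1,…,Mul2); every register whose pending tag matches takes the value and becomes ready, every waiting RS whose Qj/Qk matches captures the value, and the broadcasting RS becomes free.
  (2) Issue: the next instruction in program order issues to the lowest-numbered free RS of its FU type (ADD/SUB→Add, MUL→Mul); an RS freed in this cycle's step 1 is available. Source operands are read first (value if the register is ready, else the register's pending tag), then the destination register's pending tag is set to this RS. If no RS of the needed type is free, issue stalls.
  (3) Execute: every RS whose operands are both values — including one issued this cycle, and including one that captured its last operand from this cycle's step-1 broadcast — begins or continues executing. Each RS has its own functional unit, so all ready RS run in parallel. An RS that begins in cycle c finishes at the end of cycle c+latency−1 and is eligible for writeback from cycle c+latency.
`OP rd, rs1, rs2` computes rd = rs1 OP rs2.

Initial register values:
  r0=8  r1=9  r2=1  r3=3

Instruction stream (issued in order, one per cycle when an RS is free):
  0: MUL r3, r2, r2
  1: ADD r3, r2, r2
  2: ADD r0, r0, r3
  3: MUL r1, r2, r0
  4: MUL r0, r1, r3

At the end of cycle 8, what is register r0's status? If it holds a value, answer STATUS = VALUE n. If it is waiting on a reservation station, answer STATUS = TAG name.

STATUS = TAG Mul1

cycle 1: issue MUL r3<-Mul1 // r0:8,r1:9,r2:1,r3:Mul1
cycle 2: issue ADD r3<-Add1 // r0:8,r1:9,r2:1,r3:Add1
cycle 3: issue ADD r0<-Add2 // r0:Add2,r1:9,r2:1,r3:Add1
cycle 4: CDB Add1=2; issue MUL r1<-Mul2 // r0:Add2,r1:Mul2,r2:1,r3:2
cycle 5: CDB Mul1=1; issue MUL r0<-Mul1 // r0:Mul1,r1:Mul2,r2:1,r3:2
cycle 6: CDB Add2=10 // r0:Mul1,r1:Mul2,r2:1,r3:2
cycle 7: - // r0:Mul1,r1:Mul2,r2:1,r3:2
cycle 8: - // r0:Mul1,r1:Mul2,r2:1,r3:2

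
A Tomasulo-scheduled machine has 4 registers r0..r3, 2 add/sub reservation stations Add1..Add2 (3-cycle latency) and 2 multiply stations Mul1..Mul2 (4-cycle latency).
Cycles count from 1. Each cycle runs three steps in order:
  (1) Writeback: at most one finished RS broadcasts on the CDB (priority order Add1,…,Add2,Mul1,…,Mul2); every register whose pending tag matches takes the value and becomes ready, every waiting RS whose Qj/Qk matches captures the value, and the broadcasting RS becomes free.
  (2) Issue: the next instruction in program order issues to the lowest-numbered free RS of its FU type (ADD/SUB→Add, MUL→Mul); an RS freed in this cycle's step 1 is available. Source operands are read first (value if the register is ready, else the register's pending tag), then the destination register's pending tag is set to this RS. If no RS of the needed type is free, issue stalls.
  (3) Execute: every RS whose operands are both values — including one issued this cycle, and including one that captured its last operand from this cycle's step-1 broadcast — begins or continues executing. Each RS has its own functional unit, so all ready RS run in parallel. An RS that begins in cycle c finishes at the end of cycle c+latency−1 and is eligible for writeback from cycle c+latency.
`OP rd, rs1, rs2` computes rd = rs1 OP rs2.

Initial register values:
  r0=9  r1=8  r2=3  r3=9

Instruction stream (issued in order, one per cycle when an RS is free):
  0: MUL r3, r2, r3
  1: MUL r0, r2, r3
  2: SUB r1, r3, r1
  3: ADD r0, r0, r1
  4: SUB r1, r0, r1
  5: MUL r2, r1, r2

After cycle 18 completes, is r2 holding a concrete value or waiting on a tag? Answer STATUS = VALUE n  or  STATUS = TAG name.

STATUS = TAG Mul1

c1: issue MUL r3<-Mul1 | r0:9,r1:8,r2:3,r3:Mul1
c2: issue MUL r0<-Mul2 | r0:Mul2,r1:8,r2:3,r3:Mul1
c3: issue SUB r1<-Add1 | r0:Mul2,r1:Add1,r2:3,r3:Mul1
c4: issue ADD r0<-Add2 | r0:Add2,r1:Add1,r2:3,r3:Mul1
c5: CDB Mul1=27; stall | r0:Add2,r1:Add1,r2:3,r3:27
c6: stall | r0:Add2,r1:Add1,r2:3,r3:27
c7: stall | r0:Add2,r1:Add1,r2:3,r3:27
c8: CDB Add1=19; issue SUB r1<-Add1 | r0:Add2,r1:Add1,r2:3,r3:27
c9: CDB Mul2=81; issue MUL r2<-Mul1 | r0:Add2,r1:Add1,r2:Mul1,r3:27
c10: - | r0:Add2,r1:Add1,r2:Mul1,r3:27
c11: - | r0:Add2,r1:Add1,r2:Mul1,r3:27
c12: CDB Add2=100 | r0:100,r1:Add1,r2:Mul1,r3:27
c13: - | r0:100,r1:Add1,r2:Mul1,r3:27
c14: - | r0:100,r1:Add1,r2:Mul1,r3:27
c15: CDB Add1=81 | r0:100,r1:81,r2:Mul1,r3:27
c16: - | r0:100,r1:81,r2:Mul1,r3:27
c17: - | r0:100,r1:81,r2:Mul1,r3:27
c18: - | r0:100,r1:81,r2:Mul1,r3:27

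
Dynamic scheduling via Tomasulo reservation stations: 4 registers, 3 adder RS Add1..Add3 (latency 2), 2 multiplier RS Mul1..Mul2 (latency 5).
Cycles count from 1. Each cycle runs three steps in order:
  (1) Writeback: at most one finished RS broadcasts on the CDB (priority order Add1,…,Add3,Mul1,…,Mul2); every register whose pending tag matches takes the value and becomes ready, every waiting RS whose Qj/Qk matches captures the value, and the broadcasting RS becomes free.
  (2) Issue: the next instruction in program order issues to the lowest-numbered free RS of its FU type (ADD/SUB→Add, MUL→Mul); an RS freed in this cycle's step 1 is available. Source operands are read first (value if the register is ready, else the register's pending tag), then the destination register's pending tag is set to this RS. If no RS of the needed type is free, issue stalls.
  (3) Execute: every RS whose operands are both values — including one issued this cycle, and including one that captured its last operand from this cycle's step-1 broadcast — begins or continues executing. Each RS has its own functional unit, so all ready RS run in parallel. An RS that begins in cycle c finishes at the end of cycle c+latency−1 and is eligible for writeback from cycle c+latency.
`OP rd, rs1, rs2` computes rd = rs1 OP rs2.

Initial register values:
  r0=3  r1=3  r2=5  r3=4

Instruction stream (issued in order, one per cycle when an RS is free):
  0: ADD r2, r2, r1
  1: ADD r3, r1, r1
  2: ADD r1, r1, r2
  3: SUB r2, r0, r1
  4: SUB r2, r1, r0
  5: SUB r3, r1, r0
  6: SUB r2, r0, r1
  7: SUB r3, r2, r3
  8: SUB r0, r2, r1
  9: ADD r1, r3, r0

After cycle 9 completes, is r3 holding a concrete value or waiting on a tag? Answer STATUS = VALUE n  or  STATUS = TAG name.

STATUS = TAG Add2

  c1: issue ADD r2<-Add1  regs: r0:3,r1:3,r2:Add1,r3:4
  c2: issue ADD r3<-Add2  regs: r0:3,r1:3,r2:Add1,r3:Add2
  c3: CDB Add1=8; issue ADD r1<-Add1  regs: r0:3,r1:Add1,r2:8,r3:Add2
  c4: CDB Add2=6; issue SUB r2<-Add2  regs: r0:3,r1:Add1,r2:Add2,r3:6
  c5: CDB Add1=11; issue SUB r2<-Add1  regs: r0:3,r1:11,r2:Add1,r3:6
  c6: issue SUB r3<-Add3  regs: r0:3,r1:11,r2:Add1,r3:Add3
  c7: CDB Add1=8; issue SUB r2<-Add1  regs: r0:3,r1:11,r2:Add1,r3:Add3
  c8: CDB Add2=-8; issue SUB r3<-Add2  regs: r0:3,r1:11,r2:Add1,r3:Add2
  c9: CDB Add1=-8; issue SUB r0<-Add1  regs: r0:Add1,r1:11,r2:-8,r3:Add2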